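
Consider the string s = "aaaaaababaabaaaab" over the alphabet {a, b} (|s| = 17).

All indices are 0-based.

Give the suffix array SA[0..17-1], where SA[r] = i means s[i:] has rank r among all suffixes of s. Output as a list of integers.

rank | idx | suffix
   0 |   0 | aaaaaababaabaaaab
   1 |   1 | aaaaababaabaaaab
   2 |  12 | aaaab
   3 |   2 | aaaababaabaaaab
   4 |  13 | aaab
   5 |   3 | aaababaabaaaab
   6 |  14 | aab
   7 |   9 | aabaaaab
   8 |   4 | aababaabaaaab
   9 |  15 | ab
  10 |  10 | abaaaab
  11 |   7 | abaabaaaab
  12 |   5 | ababaabaaaab
  13 |  16 | b
  14 |  11 | baaaab
  15 |   8 | baabaaaab
  16 |   6 | babaabaaaab

[0, 1, 12, 2, 13, 3, 14, 9, 4, 15, 10, 7, 5, 16, 11, 8, 6]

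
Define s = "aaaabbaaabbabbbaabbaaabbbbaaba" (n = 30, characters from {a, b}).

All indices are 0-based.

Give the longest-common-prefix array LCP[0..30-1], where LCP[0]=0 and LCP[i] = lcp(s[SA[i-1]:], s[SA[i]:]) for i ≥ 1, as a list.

rank | idx | suffix
   0 |  29 | a
   1 |   0 | aaaabbaaabbabbbaabbaaabbbbaaba
   2 |   1 | aaabbaaabbabbbaabbaaabbbbaaba
   3 |   6 | aaabbabbbaabbaaabbbbaaba
   4 |  19 | aaabbbbaaba
   5 |  26 | aaba
   6 |   2 | aabbaaabbabbbaabbaaabbbbaaba
   7 |  15 | aabbaaabbbbaaba
   8 |   7 | aabbabbbaabbaaabbbbaaba
   9 |  20 | aabbbbaaba
  10 |  27 | aba
  11 |   3 | abbaaabbabbbaabbaaabbbbaaba
  12 |  16 | abbaaabbbbaaba
  13 |   8 | abbabbbaabbaaabbbbaaba
  14 |  11 | abbbaabbaaabbbbaaba
  15 |  21 | abbbbaaba
  16 |  28 | ba
  17 |   5 | baaabbabbbaabbaaabbbbaaba
  18 |  18 | baaabbbbaaba
  19 |  25 | baaba
  20 |  14 | baabbaaabbbbaaba
  21 |  10 | babbbaabbaaabbbbaaba
  22 |   4 | bbaaabbabbbaabbaaabbbbaaba
  23 |  17 | bbaaabbbbaaba
  24 |  24 | bbaaba
  25 |  13 | bbaabbaaabbbbaaba
  26 |   9 | bbabbbaabbaaabbbbaaba
  27 |  23 | bbbaaba
  28 |  12 | bbbaabbaaabbbbaaba
  29 |  22 | bbbbaaba

SA = [29, 0, 1, 6, 19, 26, 2, 15, 7, 20, 27, 3, 16, 8, 11, 21, 28, 5, 18, 25, 14, 10, 4, 17, 24, 13, 9, 23, 12, 22]
rank  pair      lcp
   1  s[29:],s[0:]  1  'a'
   2  s[0:],s[1:]  3  'aaa'
   3  s[1:],s[6:]  6  'aaabba'
   4  s[6:],s[19:]  5  'aaabb'
   5  s[19:],s[26:]  2  'aa'
   6  s[26:],s[2:]  3  'aab'
   7  s[2:],s[15:]  9  'aabbaaabb'
   8  s[15:],s[7:]  5  'aabba'
   9  s[7:],s[20:]  4  'aabb'
  10  s[20:],s[27:]  1  'a'
  11  s[27:],s[3:]  2  'ab'
  12  s[3:],s[16:]  8  'abbaaabb'
  13  s[16:],s[8:]  4  'abba'
  14  s[8:],s[11:]  3  'abb'
  15  s[11:],s[21:]  4  'abbb'
  16  s[21:],s[28:]  0  ''
  17  s[28:],s[5:]  2  'ba'
  18  s[5:],s[18:]  6  'baaabb'
  19  s[18:],s[25:]  3  'baa'
  20  s[25:],s[14:]  4  'baab'
  21  s[14:],s[10:]  2  'ba'
  22  s[10:],s[4:]  1  'b'
  23  s[4:],s[17:]  7  'bbaaabb'
  24  s[17:],s[24:]  4  'bbaa'
  25  s[24:],s[13:]  5  'bbaab'
  26  s[13:],s[9:]  3  'bba'
  27  s[9:],s[23:]  2  'bb'
  28  s[23:],s[12:]  6  'bbbaab'
  29  s[12:],s[22:]  3  'bbb'

[0, 1, 3, 6, 5, 2, 3, 9, 5, 4, 1, 2, 8, 4, 3, 4, 0, 2, 6, 3, 4, 2, 1, 7, 4, 5, 3, 2, 6, 3]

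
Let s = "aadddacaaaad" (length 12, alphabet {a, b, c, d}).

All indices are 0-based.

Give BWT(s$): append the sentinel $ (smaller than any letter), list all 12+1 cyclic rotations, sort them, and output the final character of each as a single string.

rank  rotation       last
    0  $aadddacaaaad  d
    1  aaaad$aadddac  c
    2  aaad$aadddaca  a
    3  aad$aadddacaa  a
    4  aadddacaaaad$  $
    5  acaaaad$aaddd  d
    6  ad$aadddacaaa  a
    7  adddacaaaad$a  a
    8  caaaad$aaddda  a
    9  d$aadddacaaaa  a
   10  dacaaaad$aadd  d
   11  ddacaaaad$aad  d
   12  dddacaaaad$aa  a

dcaa$daaaadda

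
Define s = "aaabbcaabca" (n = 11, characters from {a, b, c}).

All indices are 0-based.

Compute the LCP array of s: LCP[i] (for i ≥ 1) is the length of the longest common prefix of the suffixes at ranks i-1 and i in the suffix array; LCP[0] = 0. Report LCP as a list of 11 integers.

rank | idx | suffix
   0 |  10 | a
   1 |   0 | aaabbcaabca
   2 |   1 | aabbcaabca
   3 |   6 | aabca
   4 |   2 | abbcaabca
   5 |   7 | abca
   6 |   3 | bbcaabca
   7 |   8 | bca
   8 |   4 | bcaabca
   9 |   9 | ca
  10 |   5 | caabca

SA = [10, 0, 1, 6, 2, 7, 3, 8, 4, 9, 5]
[i] adj suffixes → lcp
  [1] 10/0 → 1 ('a')
  [2] 0/1 → 2 ('aa')
  [3] 1/6 → 3 ('aab')
  [4] 6/2 → 1 ('a')
  [5] 2/7 → 2 ('ab')
  [6] 7/3 → 0 ('')
  [7] 3/8 → 1 ('b')
  [8] 8/4 → 3 ('bca')
  [9] 4/9 → 0 ('')
  [10] 9/5 → 2 ('ca')

[0, 1, 2, 3, 1, 2, 0, 1, 3, 0, 2]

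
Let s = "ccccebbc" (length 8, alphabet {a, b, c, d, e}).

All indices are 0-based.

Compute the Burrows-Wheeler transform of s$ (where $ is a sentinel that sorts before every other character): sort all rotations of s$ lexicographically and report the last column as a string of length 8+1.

cebb$cccc

rank  rotation   last
    0  $ccccebbc  c
    1  bbc$cccce  e
    2  bc$cccceb  b
    3  c$ccccebb  b
    4  ccccebbc$  $
    5  cccebbc$c  c
    6  ccebbc$cc  c
    7  cebbc$ccc  c
    8  ebbc$cccc  c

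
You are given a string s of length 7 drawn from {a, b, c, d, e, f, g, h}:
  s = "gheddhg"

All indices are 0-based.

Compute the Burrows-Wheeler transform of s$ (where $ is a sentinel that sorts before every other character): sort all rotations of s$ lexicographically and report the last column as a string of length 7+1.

rank  rotation  last
    0  $gheddhg  g
    1  ddhg$ghe  e
    2  dhg$ghed  d
    3  eddhg$gh  h
    4  g$gheddh  h
    5  gheddhg$  $
    6  heddhg$g  g
    7  hg$ghedd  d

gedhh$gd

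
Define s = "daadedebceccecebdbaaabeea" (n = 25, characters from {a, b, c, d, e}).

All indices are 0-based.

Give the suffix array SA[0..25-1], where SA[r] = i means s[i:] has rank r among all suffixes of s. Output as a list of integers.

[24, 18, 19, 1, 20, 2, 17, 7, 15, 21, 10, 13, 8, 11, 0, 16, 5, 3, 23, 6, 14, 9, 12, 4, 22]

sorted suffixes:
  #0 SA[0]=24  'a'
  #1 SA[1]=18  'aaabeea'
  #2 SA[2]=19  'aabeea'
  #3 SA[3]=1  'aadedebceccecebdbaaabeea'
  #4 SA[4]=20  'abeea'
  #5 SA[5]=2  'adedebceccecebdbaaabeea'
  #6 SA[6]=17  'baaabeea'
  #7 SA[7]=7  'bceccecebdbaaabeea'
  #8 SA[8]=15  'bdbaaabeea'
  #9 SA[9]=21  'beea'
  #10 SA[10]=10  'ccecebdbaaabeea'
  #11 SA[11]=13  'cebdbaaabeea'
  #12 SA[12]=8  'ceccecebdbaaabeea'
  #13 SA[13]=11  'cecebdbaaabeea'
  #14 SA[14]=0  'daadedebceccecebdbaaabeea'
  #15 SA[15]=16  'dbaaabeea'
  #16 SA[16]=5  'debceccecebdbaaabeea'
  #17 SA[17]=3  'dedebceccecebdbaaabeea'
  #18 SA[18]=23  'ea'
  #19 SA[19]=6  'ebceccecebdbaaabeea'
  #20 SA[20]=14  'ebdbaaabeea'
  #21 SA[21]=9  'eccecebdbaaabeea'
  #22 SA[22]=12  'ecebdbaaabeea'
  #23 SA[23]=4  'edebceccecebdbaaabeea'
  #24 SA[24]=22  'eea'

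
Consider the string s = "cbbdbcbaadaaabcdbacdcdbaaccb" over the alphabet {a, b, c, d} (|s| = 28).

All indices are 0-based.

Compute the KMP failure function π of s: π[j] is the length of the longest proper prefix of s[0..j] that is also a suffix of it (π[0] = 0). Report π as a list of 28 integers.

π[0] = 0
j=1 s[j]='b': π[1]=0 (border '')
j=2 s[j]='b': π[2]=0 (border '')
j=3 s[j]='d': π[3]=0 (border '')
j=4 s[j]='b': π[4]=0 (border '')
j=5 s[j]='c': π[5]=1 (border 'c')
j=6 s[j]='b': π[6]=2 (border 'cb')
j=7 s[j]='a': k: 2→0; π[7]=0 (border '')
j=8 s[j]='a': π[8]=0 (border '')
j=9 s[j]='d': π[9]=0 (border '')
j=10 s[j]='a': π[10]=0 (border '')
j=11 s[j]='a': π[11]=0 (border '')
j=12 s[j]='a': π[12]=0 (border '')
j=13 s[j]='b': π[13]=0 (border '')
j=14 s[j]='c': π[14]=1 (border 'c')
j=15 s[j]='d': k: 1→0; π[15]=0 (border '')
j=16 s[j]='b': π[16]=0 (border '')
j=17 s[j]='a': π[17]=0 (border '')
j=18 s[j]='c': π[18]=1 (border 'c')
j=19 s[j]='d': k: 1→0; π[19]=0 (border '')
j=20 s[j]='c': π[20]=1 (border 'c')
j=21 s[j]='d': k: 1→0; π[21]=0 (border '')
j=22 s[j]='b': π[22]=0 (border '')
j=23 s[j]='a': π[23]=0 (border '')
j=24 s[j]='a': π[24]=0 (border '')
j=25 s[j]='c': π[25]=1 (border 'c')
j=26 s[j]='c': k: 1→0; π[26]=1 (border 'c')
j=27 s[j]='b': π[27]=2 (border 'cb')

[0, 0, 0, 0, 0, 1, 2, 0, 0, 0, 0, 0, 0, 0, 1, 0, 0, 0, 1, 0, 1, 0, 0, 0, 0, 1, 1, 2]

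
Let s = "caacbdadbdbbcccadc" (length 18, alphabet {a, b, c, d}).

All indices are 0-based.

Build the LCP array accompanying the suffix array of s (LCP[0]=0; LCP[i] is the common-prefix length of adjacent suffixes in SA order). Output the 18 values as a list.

[0, 1, 1, 2, 0, 1, 1, 2, 0, 1, 2, 1, 1, 2, 0, 1, 2, 1]

sorted suffixes:
  #0 SA[0]=1  'aacbdadbdbbcccadc'
  #1 SA[1]=2  'acbdadbdbbcccadc'
  #2 SA[2]=6  'adbdbbcccadc'
  #3 SA[3]=15  'adc'
  #4 SA[4]=10  'bbcccadc'
  #5 SA[5]=11  'bcccadc'
  #6 SA[6]=4  'bdadbdbbcccadc'
  #7 SA[7]=8  'bdbbcccadc'
  #8 SA[8]=17  'c'
  #9 SA[9]=0  'caacbdadbdbbcccadc'
  #10 SA[10]=14  'cadc'
  #11 SA[11]=3  'cbdadbdbbcccadc'
  #12 SA[12]=13  'ccadc'
  #13 SA[13]=12  'cccadc'
  #14 SA[14]=5  'dadbdbbcccadc'
  #15 SA[15]=9  'dbbcccadc'
  #16 SA[16]=7  'dbdbbcccadc'
  #17 SA[17]=16  'dc'

SA = [1, 2, 6, 15, 10, 11, 4, 8, 17, 0, 14, 3, 13, 12, 5, 9, 7, 16]
rank  pair      lcp
   1  s[1:],s[2:]  1  'a'
   2  s[2:],s[6:]  1  'a'
   3  s[6:],s[15:]  2  'ad'
   4  s[15:],s[10:]  0  ''
   5  s[10:],s[11:]  1  'b'
   6  s[11:],s[4:]  1  'b'
   7  s[4:],s[8:]  2  'bd'
   8  s[8:],s[17:]  0  ''
   9  s[17:],s[0:]  1  'c'
  10  s[0:],s[14:]  2  'ca'
  11  s[14:],s[3:]  1  'c'
  12  s[3:],s[13:]  1  'c'
  13  s[13:],s[12:]  2  'cc'
  14  s[12:],s[5:]  0  ''
  15  s[5:],s[9:]  1  'd'
  16  s[9:],s[7:]  2  'db'
  17  s[7:],s[16:]  1  'd'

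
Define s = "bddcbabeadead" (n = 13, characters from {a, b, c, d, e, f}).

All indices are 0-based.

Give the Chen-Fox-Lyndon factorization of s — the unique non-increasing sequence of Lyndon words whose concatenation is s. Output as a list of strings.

["bddc", "b", "abeadead"]

emit factor 1: 'bddc' (i=0, period=4)
emit factor 2: 'b' (i=4, period=1)
emit factor 3: 'abeadead' (i=5, period=8)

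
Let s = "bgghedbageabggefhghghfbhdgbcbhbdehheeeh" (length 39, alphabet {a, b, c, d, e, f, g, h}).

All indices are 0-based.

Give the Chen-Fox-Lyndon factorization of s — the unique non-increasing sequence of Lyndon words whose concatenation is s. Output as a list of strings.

emit factor 1: 'bgghed' (i=0, period=6)
emit factor 2: 'b' (i=6, period=1)
emit factor 3: 'age' (i=7, period=3)
emit factor 4: 'abggefhghghfbhdgbcbhbdehheeeh' (i=10, period=29)

["bgghed", "b", "age", "abggefhghghfbhdgbcbhbdehheeeh"]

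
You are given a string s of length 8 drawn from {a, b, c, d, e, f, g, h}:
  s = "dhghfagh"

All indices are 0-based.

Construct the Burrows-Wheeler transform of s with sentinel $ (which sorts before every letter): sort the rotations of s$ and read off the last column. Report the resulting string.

rank  rotation   last
    0  $dhghfagh  h
    1  agh$dhghf  f
    2  dhghfagh$  $
    3  fagh$dhgh  h
    4  gh$dhghfa  a
    5  ghfagh$dh  h
    6  h$dhghfag  g
    7  hfagh$dhg  g
    8  hghfagh$d  d

hf$hahggd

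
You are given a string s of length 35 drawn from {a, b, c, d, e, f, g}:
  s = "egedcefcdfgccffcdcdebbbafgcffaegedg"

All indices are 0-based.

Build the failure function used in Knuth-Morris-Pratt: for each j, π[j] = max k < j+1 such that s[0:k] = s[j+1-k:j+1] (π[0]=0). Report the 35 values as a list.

π[0] = 0
j=1 s[j]='g': π[1]=0 (border '')
j=2 s[j]='e': π[2]=1 (border 'e')
j=3 s[j]='d': k: 1→0; π[3]=0 (border '')
j=4 s[j]='c': π[4]=0 (border '')
j=5 s[j]='e': π[5]=1 (border 'e')
j=6 s[j]='f': k: 1→0; π[6]=0 (border '')
j=7 s[j]='c': π[7]=0 (border '')
j=8 s[j]='d': π[8]=0 (border '')
j=9 s[j]='f': π[9]=0 (border '')
j=10 s[j]='g': π[10]=0 (border '')
j=11 s[j]='c': π[11]=0 (border '')
j=12 s[j]='c': π[12]=0 (border '')
j=13 s[j]='f': π[13]=0 (border '')
j=14 s[j]='f': π[14]=0 (border '')
j=15 s[j]='c': π[15]=0 (border '')
j=16 s[j]='d': π[16]=0 (border '')
j=17 s[j]='c': π[17]=0 (border '')
j=18 s[j]='d': π[18]=0 (border '')
j=19 s[j]='e': π[19]=1 (border 'e')
j=20 s[j]='b': k: 1→0; π[20]=0 (border '')
j=21 s[j]='b': π[21]=0 (border '')
j=22 s[j]='b': π[22]=0 (border '')
j=23 s[j]='a': π[23]=0 (border '')
j=24 s[j]='f': π[24]=0 (border '')
j=25 s[j]='g': π[25]=0 (border '')
j=26 s[j]='c': π[26]=0 (border '')
j=27 s[j]='f': π[27]=0 (border '')
j=28 s[j]='f': π[28]=0 (border '')
j=29 s[j]='a': π[29]=0 (border '')
j=30 s[j]='e': π[30]=1 (border 'e')
j=31 s[j]='g': π[31]=2 (border 'eg')
j=32 s[j]='e': π[32]=3 (border 'ege')
j=33 s[j]='d': π[33]=4 (border 'eged')
j=34 s[j]='g': k: 4→0; π[34]=0 (border '')

[0, 0, 1, 0, 0, 1, 0, 0, 0, 0, 0, 0, 0, 0, 0, 0, 0, 0, 0, 1, 0, 0, 0, 0, 0, 0, 0, 0, 0, 0, 1, 2, 3, 4, 0]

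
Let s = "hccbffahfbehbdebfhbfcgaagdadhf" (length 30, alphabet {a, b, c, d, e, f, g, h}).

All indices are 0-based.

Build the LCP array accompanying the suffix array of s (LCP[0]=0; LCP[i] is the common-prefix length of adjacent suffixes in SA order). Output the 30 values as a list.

sorted suffixes:
  #0 SA[0]=22  'aagdadhf'
  #1 SA[1]=26  'adhf'
  #2 SA[2]=23  'agdadhf'
  #3 SA[3]=6  'ahfbehbdebfhbfcgaagdadhf'
  #4 SA[4]=12  'bdebfhbfcgaagdadhf'
  #5 SA[5]=9  'behbdebfhbfcgaagdadhf'
  #6 SA[6]=18  'bfcgaagdadhf'
  #7 SA[7]=3  'bffahfbehbdebfhbfcgaagdadhf'
  #8 SA[8]=15  'bfhbfcgaagdadhf'
  #9 SA[9]=2  'cbffahfbehbdebfhbfcgaagdadhf'
  #10 SA[10]=1  'ccbffahfbehbdebfhbfcgaagdadhf'
  #11 SA[11]=20  'cgaagdadhf'
  #12 SA[12]=25  'dadhf'
  #13 SA[13]=13  'debfhbfcgaagdadhf'
  #14 SA[14]=27  'dhf'
  #15 SA[15]=14  'ebfhbfcgaagdadhf'
  #16 SA[16]=10  'ehbdebfhbfcgaagdadhf'
  #17 SA[17]=29  'f'
  #18 SA[18]=5  'fahfbehbdebfhbfcgaagdadhf'
  #19 SA[19]=8  'fbehbdebfhbfcgaagdadhf'
  #20 SA[20]=19  'fcgaagdadhf'
  #21 SA[21]=4  'ffahfbehbdebfhbfcgaagdadhf'
  #22 SA[22]=16  'fhbfcgaagdadhf'
  #23 SA[23]=21  'gaagdadhf'
  #24 SA[24]=24  'gdadhf'
  #25 SA[25]=11  'hbdebfhbfcgaagdadhf'
  #26 SA[26]=17  'hbfcgaagdadhf'
  #27 SA[27]=0  'hccbffahfbehbdebfhbfcgaagdadhf'
  #28 SA[28]=28  'hf'
  #29 SA[29]=7  'hfbehbdebfhbfcgaagdadhf'

SA = [22, 26, 23, 6, 12, 9, 18, 3, 15, 2, 1, 20, 25, 13, 27, 14, 10, 29, 5, 8, 19, 4, 16, 21, 24, 11, 17, 0, 28, 7]
rank  pair      lcp
   1  s[22:],s[26:]  1  'a'
   2  s[26:],s[23:]  1  'a'
   3  s[23:],s[6:]  1  'a'
   4  s[6:],s[12:]  0  ''
   5  s[12:],s[9:]  1  'b'
   6  s[9:],s[18:]  1  'b'
   7  s[18:],s[3:]  2  'bf'
   8  s[3:],s[15:]  2  'bf'
   9  s[15:],s[2:]  0  ''
  10  s[2:],s[1:]  1  'c'
  11  s[1:],s[20:]  1  'c'
  12  s[20:],s[25:]  0  ''
  13  s[25:],s[13:]  1  'd'
  14  s[13:],s[27:]  1  'd'
  15  s[27:],s[14:]  0  ''
  16  s[14:],s[10:]  1  'e'
  17  s[10:],s[29:]  0  ''
  18  s[29:],s[5:]  1  'f'
  19  s[5:],s[8:]  1  'f'
  20  s[8:],s[19:]  1  'f'
  21  s[19:],s[4:]  1  'f'
  22  s[4:],s[16:]  1  'f'
  23  s[16:],s[21:]  0  ''
  24  s[21:],s[24:]  1  'g'
  25  s[24:],s[11:]  0  ''
  26  s[11:],s[17:]  2  'hb'
  27  s[17:],s[0:]  1  'h'
  28  s[0:],s[28:]  1  'h'
  29  s[28:],s[7:]  2  'hf'

[0, 1, 1, 1, 0, 1, 1, 2, 2, 0, 1, 1, 0, 1, 1, 0, 1, 0, 1, 1, 1, 1, 1, 0, 1, 0, 2, 1, 1, 2]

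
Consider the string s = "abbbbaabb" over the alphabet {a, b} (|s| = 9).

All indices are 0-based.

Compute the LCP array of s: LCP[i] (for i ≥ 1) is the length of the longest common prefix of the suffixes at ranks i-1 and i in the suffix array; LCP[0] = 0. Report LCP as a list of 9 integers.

rank→(start, suffix):
  0 → (5, 'aabb')
  1 → (6, 'abb')
  2 → (0, 'abbbbaabb')
  3 → (8, 'b')
  4 → (4, 'baabb')
  5 → (7, 'bb')
  6 → (3, 'bbaabb')
  7 → (2, 'bbbaabb')
  8 → (1, 'bbbbaabb')

SA = [5, 6, 0, 8, 4, 7, 3, 2, 1]
[i] adj suffixes → lcp
  [1] 5/6 → 1 ('a')
  [2] 6/0 → 3 ('abb')
  [3] 0/8 → 0 ('')
  [4] 8/4 → 1 ('b')
  [5] 4/7 → 1 ('b')
  [6] 7/3 → 2 ('bb')
  [7] 3/2 → 2 ('bb')
  [8] 2/1 → 3 ('bbb')

[0, 1, 3, 0, 1, 1, 2, 2, 3]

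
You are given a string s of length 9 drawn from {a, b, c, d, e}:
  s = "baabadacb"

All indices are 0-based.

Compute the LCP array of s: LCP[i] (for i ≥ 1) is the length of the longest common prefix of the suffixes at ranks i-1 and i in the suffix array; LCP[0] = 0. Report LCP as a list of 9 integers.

sorted suffixes:
  #0 SA[0]=1  'aabadacb'
  #1 SA[1]=2  'abadacb'
  #2 SA[2]=6  'acb'
  #3 SA[3]=4  'adacb'
  #4 SA[4]=8  'b'
  #5 SA[5]=0  'baabadacb'
  #6 SA[6]=3  'badacb'
  #7 SA[7]=7  'cb'
  #8 SA[8]=5  'dacb'

SA = [1, 2, 6, 4, 8, 0, 3, 7, 5]
[i] adj suffixes → lcp
  [1] 1/2 → 1 ('a')
  [2] 2/6 → 1 ('a')
  [3] 6/4 → 1 ('a')
  [4] 4/8 → 0 ('')
  [5] 8/0 → 1 ('b')
  [6] 0/3 → 2 ('ba')
  [7] 3/7 → 0 ('')
  [8] 7/5 → 0 ('')

[0, 1, 1, 1, 0, 1, 2, 0, 0]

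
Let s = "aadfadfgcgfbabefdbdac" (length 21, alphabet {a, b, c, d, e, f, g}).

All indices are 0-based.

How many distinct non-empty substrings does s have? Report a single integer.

rank | idx | suffix
   0 |   0 | aadfadfgcgfbabefdbdac
   1 |  12 | abefdbdac
   2 |  19 | ac
   3 |   1 | adfadfgcgfbabefdbdac
   4 |   4 | adfgcgfbabefdbdac
   5 |  11 | babefdbdac
   6 |  17 | bdac
   7 |  13 | befdbdac
   8 |  20 | c
   9 |   8 | cgfbabefdbdac
  10 |  18 | dac
  11 |  16 | dbdac
  12 |   2 | dfadfgcgfbabefdbdac
  13 |   5 | dfgcgfbabefdbdac
  14 |  14 | efdbdac
  15 |   3 | fadfgcgfbabefdbdac
  16 |  10 | fbabefdbdac
  17 |  15 | fdbdac
  18 |   6 | fgcgfbabefdbdac
  19 |   7 | gcgfbabefdbdac
  20 |   9 | gfbabefdbdac

SA = [0, 12, 19, 1, 4, 11, 17, 13, 20, 8, 18, 16, 2, 5, 14, 3, 10, 15, 6, 7, 9]
i: (SA[i-1],SA[i]) lcp shared
  1: (0,12) 1 'a'
  2: (12,19) 1 'a'
  3: (19,1) 1 'a'
  4: (1,4) 3 'adf'
  5: (4,11) 0 ''
  6: (11,17) 1 'b'
  7: (17,13) 1 'b'
  8: (13,20) 0 ''
  9: (20,8) 1 'c'
  10: (8,18) 0 ''
  11: (18,16) 1 'd'
  12: (16,2) 1 'd'
  13: (2,5) 2 'df'
  14: (5,14) 0 ''
  15: (14,3) 0 ''
  16: (3,10) 1 'f'
  17: (10,15) 1 'f'
  18: (15,6) 1 'f'
  19: (6,7) 0 ''
  20: (7,9) 1 'g'

n(n+1)/2 = 21·22/2 = 231
Σ LCP = 0 + 1 + 1 + 1 + 3 + 0 + 1 + 1 + 0 + 1 + 0 + 1 + 1 + 2 + 0 + 0 + 1 + 1 + 1 + 0 + 1 = 17
distinct = 231 − 17 = 214

214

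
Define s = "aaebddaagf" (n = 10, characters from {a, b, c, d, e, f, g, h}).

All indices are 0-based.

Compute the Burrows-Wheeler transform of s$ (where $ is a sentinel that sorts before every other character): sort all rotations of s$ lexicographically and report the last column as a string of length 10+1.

rank  rotation     last
    0  $aaebddaagf  f
    1  aaebddaagf$  $
    2  aagf$aaebdd  d
    3  aebddaagf$a  a
    4  agf$aaebdda  a
    5  bddaagf$aae  e
    6  daagf$aaebd  d
    7  ddaagf$aaeb  b
    8  ebddaagf$aa  a
    9  f$aaebddaag  g
   10  gf$aaebddaa  a

f$daaedbaga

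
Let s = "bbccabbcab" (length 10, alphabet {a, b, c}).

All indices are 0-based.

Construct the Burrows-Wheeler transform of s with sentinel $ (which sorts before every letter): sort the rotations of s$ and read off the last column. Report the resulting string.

rank  rotation     last
    0  $bbccabbcab  b
    1  ab$bbccabbc  c
    2  abbcab$bbcc  c
    3  b$bbccabbca  a
    4  bbcab$bbcca  a
    5  bbccabbcab$  $
    6  bcab$bbccab  b
    7  bccabbcab$b  b
    8  cab$bbccabb  b
    9  cabbcab$bbc  c
   10  ccabbcab$bb  b

bccaa$bbbcb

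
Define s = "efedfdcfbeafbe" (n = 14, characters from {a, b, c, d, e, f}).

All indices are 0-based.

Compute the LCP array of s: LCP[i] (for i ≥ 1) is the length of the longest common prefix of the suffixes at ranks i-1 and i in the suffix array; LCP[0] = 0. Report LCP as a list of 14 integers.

[0, 0, 2, 0, 0, 1, 0, 1, 1, 1, 0, 3, 1, 1]

sorted suffixes:
  #0 SA[0]=10  'afbe'
  #1 SA[1]=12  'be'
  #2 SA[2]=8  'beafbe'
  #3 SA[3]=6  'cfbeafbe'
  #4 SA[4]=5  'dcfbeafbe'
  #5 SA[5]=3  'dfdcfbeafbe'
  #6 SA[6]=13  'e'
  #7 SA[7]=9  'eafbe'
  #8 SA[8]=2  'edfdcfbeafbe'
  #9 SA[9]=0  'efedfdcfbeafbe'
  #10 SA[10]=11  'fbe'
  #11 SA[11]=7  'fbeafbe'
  #12 SA[12]=4  'fdcfbeafbe'
  #13 SA[13]=1  'fedfdcfbeafbe'

SA = [10, 12, 8, 6, 5, 3, 13, 9, 2, 0, 11, 7, 4, 1]
rank  pair      lcp
   1  s[10:],s[12:]  0  ''
   2  s[12:],s[8:]  2  'be'
   3  s[8:],s[6:]  0  ''
   4  s[6:],s[5:]  0  ''
   5  s[5:],s[3:]  1  'd'
   6  s[3:],s[13:]  0  ''
   7  s[13:],s[9:]  1  'e'
   8  s[9:],s[2:]  1  'e'
   9  s[2:],s[0:]  1  'e'
  10  s[0:],s[11:]  0  ''
  11  s[11:],s[7:]  3  'fbe'
  12  s[7:],s[4:]  1  'f'
  13  s[4:],s[1:]  1  'f'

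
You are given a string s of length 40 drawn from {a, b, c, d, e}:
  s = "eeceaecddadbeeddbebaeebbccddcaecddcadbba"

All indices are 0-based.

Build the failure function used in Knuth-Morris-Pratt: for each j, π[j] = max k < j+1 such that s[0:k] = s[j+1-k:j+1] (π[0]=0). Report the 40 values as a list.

π[0] = 0
j=1 s[j]='e': π[1]=1 (border 'e')
j=2 s[j]='c': k: 1→0; π[2]=0 (border '')
j=3 s[j]='e': π[3]=1 (border 'e')
j=4 s[j]='a': k: 1→0; π[4]=0 (border '')
j=5 s[j]='e': π[5]=1 (border 'e')
j=6 s[j]='c': k: 1→0; π[6]=0 (border '')
j=7 s[j]='d': π[7]=0 (border '')
j=8 s[j]='d': π[8]=0 (border '')
j=9 s[j]='a': π[9]=0 (border '')
j=10 s[j]='d': π[10]=0 (border '')
j=11 s[j]='b': π[11]=0 (border '')
j=12 s[j]='e': π[12]=1 (border 'e')
j=13 s[j]='e': π[13]=2 (border 'ee')
j=14 s[j]='d': k: 2→1→0; π[14]=0 (border '')
j=15 s[j]='d': π[15]=0 (border '')
j=16 s[j]='b': π[16]=0 (border '')
j=17 s[j]='e': π[17]=1 (border 'e')
j=18 s[j]='b': k: 1→0; π[18]=0 (border '')
j=19 s[j]='a': π[19]=0 (border '')
j=20 s[j]='e': π[20]=1 (border 'e')
j=21 s[j]='e': π[21]=2 (border 'ee')
j=22 s[j]='b': k: 2→1→0; π[22]=0 (border '')
j=23 s[j]='b': π[23]=0 (border '')
j=24 s[j]='c': π[24]=0 (border '')
j=25 s[j]='c': π[25]=0 (border '')
j=26 s[j]='d': π[26]=0 (border '')
j=27 s[j]='d': π[27]=0 (border '')
j=28 s[j]='c': π[28]=0 (border '')
j=29 s[j]='a': π[29]=0 (border '')
j=30 s[j]='e': π[30]=1 (border 'e')
j=31 s[j]='c': k: 1→0; π[31]=0 (border '')
j=32 s[j]='d': π[32]=0 (border '')
j=33 s[j]='d': π[33]=0 (border '')
j=34 s[j]='c': π[34]=0 (border '')
j=35 s[j]='a': π[35]=0 (border '')
j=36 s[j]='d': π[36]=0 (border '')
j=37 s[j]='b': π[37]=0 (border '')
j=38 s[j]='b': π[38]=0 (border '')
j=39 s[j]='a': π[39]=0 (border '')

[0, 1, 0, 1, 0, 1, 0, 0, 0, 0, 0, 0, 1, 2, 0, 0, 0, 1, 0, 0, 1, 2, 0, 0, 0, 0, 0, 0, 0, 0, 1, 0, 0, 0, 0, 0, 0, 0, 0, 0]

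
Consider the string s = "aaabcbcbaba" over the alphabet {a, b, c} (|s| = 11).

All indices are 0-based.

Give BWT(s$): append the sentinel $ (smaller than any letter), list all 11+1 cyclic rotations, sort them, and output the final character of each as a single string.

rank  rotation      last
    0  $aaabcbcbaba  a
    1  a$aaabcbcbab  b
    2  aaabcbcbaba$  $
    3  aabcbcbaba$a  a
    4  aba$aaabcbcb  b
    5  abcbcbaba$aa  a
    6  ba$aaabcbcba  a
    7  baba$aaabcbc  c
    8  bcbaba$aaabc  c
    9  bcbcbaba$aaa  a
   10  cbaba$aaabcb  b
   11  cbcbaba$aaab  b

ab$abaaccabb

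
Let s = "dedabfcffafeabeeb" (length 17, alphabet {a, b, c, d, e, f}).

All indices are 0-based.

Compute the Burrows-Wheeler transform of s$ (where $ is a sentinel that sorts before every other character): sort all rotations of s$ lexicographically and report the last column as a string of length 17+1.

bedfeaafe$fedbfbac

rank  rotation            last
    0  $dedabfcffafeabeeb  b
    1  abeeb$dedabfcffafe  e
    2  abfcffafeabeeb$ded  d
    3  afeabeeb$dedabfcff  f
    4  b$dedabfcffafeabee  e
    5  beeb$dedabfcffafea  a
    6  bfcffafeabeeb$deda  a
    7  cffafeabeeb$dedabf  f
    8  dabfcffafeabeeb$de  e
    9  dedabfcffafeabeeb$  $
   10  eabeeb$dedabfcffaf  f
   11  eb$dedabfcffafeabe  e
   12  edabfcffafeabeeb$d  d
   13  eeb$dedabfcffafeab  b
   14  fafeabeeb$dedabfcf  f
   15  fcffafeabeeb$dedab  b
   16  feabeeb$dedabfcffa  a
   17  ffafeabeeb$dedabfc  c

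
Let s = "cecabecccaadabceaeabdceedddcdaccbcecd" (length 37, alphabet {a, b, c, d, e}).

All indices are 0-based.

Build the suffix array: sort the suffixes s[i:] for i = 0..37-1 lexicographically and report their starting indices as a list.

sorted suffixes:
  #0 SA[0]=9  'aadabceaeabdceedddcdaccbcecd'
  #1 SA[1]=12  'abceaeabdceedddcdaccbcecd'
  #2 SA[2]=18  'abdceedddcdaccbcecd'
  #3 SA[3]=3  'abecccaadabceaeabdceedddcdaccbcecd'
  #4 SA[4]=29  'accbcecd'
  #5 SA[5]=10  'adabceaeabdceedddcdaccbcecd'
  #6 SA[6]=16  'aeabdceedddcdaccbcecd'
  #7 SA[7]=13  'bceaeabdceedddcdaccbcecd'
  #8 SA[8]=32  'bcecd'
  #9 SA[9]=19  'bdceedddcdaccbcecd'
  #10 SA[10]=4  'becccaadabceaeabdceedddcdaccbcecd'
  #11 SA[11]=8  'caadabceaeabdceedddcdaccbcecd'
  #12 SA[12]=2  'cabecccaadabceaeabdceedddcdaccbcecd'
  #13 SA[13]=31  'cbcecd'
  #14 SA[14]=7  'ccaadabceaeabdceedddcdaccbcecd'
  #15 SA[15]=30  'ccbcecd'
  #16 SA[16]=6  'cccaadabceaeabdceedddcdaccbcecd'
  #17 SA[17]=35  'cd'
  #18 SA[18]=27  'cdaccbcecd'
  #19 SA[19]=14  'ceaeabdceedddcdaccbcecd'
  #20 SA[20]=0  'cecabecccaadabceaeabdceedddcdaccbcecd'
  #21 SA[21]=33  'cecd'
  #22 SA[22]=21  'ceedddcdaccbcecd'
  #23 SA[23]=36  'd'
  #24 SA[24]=11  'dabceaeabdceedddcdaccbcecd'
  #25 SA[25]=28  'daccbcecd'
  #26 SA[26]=26  'dcdaccbcecd'
  #27 SA[27]=20  'dceedddcdaccbcecd'
  #28 SA[28]=25  'ddcdaccbcecd'
  #29 SA[29]=24  'dddcdaccbcecd'
  #30 SA[30]=17  'eabdceedddcdaccbcecd'
  #31 SA[31]=15  'eaeabdceedddcdaccbcecd'
  #32 SA[32]=1  'ecabecccaadabceaeabdceedddcdaccbcecd'
  #33 SA[33]=5  'ecccaadabceaeabdceedddcdaccbcecd'
  #34 SA[34]=34  'ecd'
  #35 SA[35]=23  'edddcdaccbcecd'
  #36 SA[36]=22  'eedddcdaccbcecd'

[9, 12, 18, 3, 29, 10, 16, 13, 32, 19, 4, 8, 2, 31, 7, 30, 6, 35, 27, 14, 0, 33, 21, 36, 11, 28, 26, 20, 25, 24, 17, 15, 1, 5, 34, 23, 22]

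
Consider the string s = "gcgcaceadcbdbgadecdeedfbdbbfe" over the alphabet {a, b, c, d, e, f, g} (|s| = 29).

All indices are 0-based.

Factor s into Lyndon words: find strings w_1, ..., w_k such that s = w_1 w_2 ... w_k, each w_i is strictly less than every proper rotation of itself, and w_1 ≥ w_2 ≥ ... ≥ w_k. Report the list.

emit factor 1: 'g' (i=0, period=1)
emit factor 2: 'cg' (i=1, period=2)
emit factor 3: 'c' (i=3, period=1)
emit factor 4: 'aceadcbdbgadecdeedfbdbbfe' (i=4, period=25)

["g", "cg", "c", "aceadcbdbgadecdeedfbdbbfe"]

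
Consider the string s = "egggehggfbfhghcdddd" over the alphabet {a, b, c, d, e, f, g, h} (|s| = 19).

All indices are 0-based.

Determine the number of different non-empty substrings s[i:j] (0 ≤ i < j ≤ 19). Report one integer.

rank→(start, suffix):
  0 → (9, 'bfhghcdddd')
  1 → (14, 'cdddd')
  2 → (18, 'd')
  3 → (17, 'dd')
  4 → (16, 'ddd')
  5 → (15, 'dddd')
  6 → (0, 'egggehggfbfhghcdddd')
  7 → (4, 'ehggfbfhghcdddd')
  8 → (8, 'fbfhghcdddd')
  9 → (10, 'fhghcdddd')
  10 → (3, 'gehggfbfhghcdddd')
  11 → (7, 'gfbfhghcdddd')
  12 → (2, 'ggehggfbfhghcdddd')
  13 → (6, 'ggfbfhghcdddd')
  14 → (1, 'gggehggfbfhghcdddd')
  15 → (12, 'ghcdddd')
  16 → (13, 'hcdddd')
  17 → (5, 'hggfbfhghcdddd')
  18 → (11, 'hghcdddd')

SA = [9, 14, 18, 17, 16, 15, 0, 4, 8, 10, 3, 7, 2, 6, 1, 12, 13, 5, 11]
rank  pair      lcp
   1  s[9:],s[14:]  0  ''
   2  s[14:],s[18:]  0  ''
   3  s[18:],s[17:]  1  'd'
   4  s[17:],s[16:]  2  'dd'
   5  s[16:],s[15:]  3  'ddd'
   6  s[15:],s[0:]  0  ''
   7  s[0:],s[4:]  1  'e'
   8  s[4:],s[8:]  0  ''
   9  s[8:],s[10:]  1  'f'
  10  s[10:],s[3:]  0  ''
  11  s[3:],s[7:]  1  'g'
  12  s[7:],s[2:]  1  'g'
  13  s[2:],s[6:]  2  'gg'
  14  s[6:],s[1:]  2  'gg'
  15  s[1:],s[12:]  1  'g'
  16  s[12:],s[13:]  0  ''
  17  s[13:],s[5:]  1  'h'
  18  s[5:],s[11:]  2  'hg'

n(n+1)/2 = 19·20/2 = 190
Σ LCP = 0 + 0 + 0 + 1 + 2 + 3 + 0 + 1 + 0 + 1 + 0 + 1 + 1 + 2 + 2 + 1 + 0 + 1 + 2 = 18
distinct = 190 − 18 = 172

172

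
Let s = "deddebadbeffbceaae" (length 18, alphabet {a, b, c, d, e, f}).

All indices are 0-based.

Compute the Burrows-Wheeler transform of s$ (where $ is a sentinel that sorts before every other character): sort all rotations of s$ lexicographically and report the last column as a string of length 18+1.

eebaefdbaed$acddbfe

rank  rotation             last
    0  $deddebadbeffbceaae  e
    1  aae$deddebadbeffbce  e
    2  adbeffbceaae$deddeb  b
    3  ae$deddebadbeffbcea  a
    4  badbeffbceaae$dedde  e
    5  bceaae$deddebadbeff  f
    6  beffbceaae$deddebad  d
    7  ceaae$deddebadbeffb  b
    8  dbeffbceaae$deddeba  a
    9  ddebadbeffbceaae$de  e
   10  debadbeffbceaae$ded  d
   11  deddebadbeffbceaae$  $
   12  e$deddebadbeffbceaa  a
   13  eaae$deddebadbeffbc  c
   14  ebadbeffbceaae$dedd  d
   15  eddebadbeffbceaae$d  d
   16  effbceaae$deddebadb  b
   17  fbceaae$deddebadbef  f
   18  ffbceaae$deddebadbe  e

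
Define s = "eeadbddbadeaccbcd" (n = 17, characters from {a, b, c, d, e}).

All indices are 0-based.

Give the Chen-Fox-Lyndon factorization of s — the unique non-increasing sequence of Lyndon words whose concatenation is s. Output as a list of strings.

emit factor 1: 'e' (i=0, period=1)
emit factor 2: 'e' (i=1, period=1)
emit factor 3: 'adbddbade' (i=2, period=9)
emit factor 4: 'accbcd' (i=11, period=6)

["e", "e", "adbddbade", "accbcd"]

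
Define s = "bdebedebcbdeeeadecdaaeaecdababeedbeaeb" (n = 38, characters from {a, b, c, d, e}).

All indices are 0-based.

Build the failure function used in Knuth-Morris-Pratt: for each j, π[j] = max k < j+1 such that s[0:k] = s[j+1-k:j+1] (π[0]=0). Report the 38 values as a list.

[0, 0, 0, 1, 0, 0, 0, 1, 0, 1, 2, 3, 0, 0, 0, 0, 0, 0, 0, 0, 0, 0, 0, 0, 0, 0, 0, 1, 0, 1, 0, 0, 0, 1, 0, 0, 0, 1]

π[0] = 0
j=1 s[j]='d': π[1]=0 (border '')
j=2 s[j]='e': π[2]=0 (border '')
j=3 s[j]='b': π[3]=1 (border 'b')
j=4 s[j]='e': k: 1→0; π[4]=0 (border '')
j=5 s[j]='d': π[5]=0 (border '')
j=6 s[j]='e': π[6]=0 (border '')
j=7 s[j]='b': π[7]=1 (border 'b')
j=8 s[j]='c': k: 1→0; π[8]=0 (border '')
j=9 s[j]='b': π[9]=1 (border 'b')
j=10 s[j]='d': π[10]=2 (border 'bd')
j=11 s[j]='e': π[11]=3 (border 'bde')
j=12 s[j]='e': k: 3→0; π[12]=0 (border '')
j=13 s[j]='e': π[13]=0 (border '')
j=14 s[j]='a': π[14]=0 (border '')
j=15 s[j]='d': π[15]=0 (border '')
j=16 s[j]='e': π[16]=0 (border '')
j=17 s[j]='c': π[17]=0 (border '')
j=18 s[j]='d': π[18]=0 (border '')
j=19 s[j]='a': π[19]=0 (border '')
j=20 s[j]='a': π[20]=0 (border '')
j=21 s[j]='e': π[21]=0 (border '')
j=22 s[j]='a': π[22]=0 (border '')
j=23 s[j]='e': π[23]=0 (border '')
j=24 s[j]='c': π[24]=0 (border '')
j=25 s[j]='d': π[25]=0 (border '')
j=26 s[j]='a': π[26]=0 (border '')
j=27 s[j]='b': π[27]=1 (border 'b')
j=28 s[j]='a': k: 1→0; π[28]=0 (border '')
j=29 s[j]='b': π[29]=1 (border 'b')
j=30 s[j]='e': k: 1→0; π[30]=0 (border '')
j=31 s[j]='e': π[31]=0 (border '')
j=32 s[j]='d': π[32]=0 (border '')
j=33 s[j]='b': π[33]=1 (border 'b')
j=34 s[j]='e': k: 1→0; π[34]=0 (border '')
j=35 s[j]='a': π[35]=0 (border '')
j=36 s[j]='e': π[36]=0 (border '')
j=37 s[j]='b': π[37]=1 (border 'b')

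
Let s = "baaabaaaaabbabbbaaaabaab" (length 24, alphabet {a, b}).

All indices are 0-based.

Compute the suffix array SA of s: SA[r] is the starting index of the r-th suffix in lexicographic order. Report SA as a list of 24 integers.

sorted suffixes:
  #0 SA[0]=5  'aaaaabbabbbaaaabaab'
  #1 SA[1]=16  'aaaabaab'
  #2 SA[2]=6  'aaaabbabbbaaaabaab'
  #3 SA[3]=1  'aaabaaaaabbabbbaaaabaab'
  #4 SA[4]=17  'aaabaab'
  #5 SA[5]=7  'aaabbabbbaaaabaab'
  #6 SA[6]=21  'aab'
  #7 SA[7]=2  'aabaaaaabbabbbaaaabaab'
  #8 SA[8]=18  'aabaab'
  #9 SA[9]=8  'aabbabbbaaaabaab'
  #10 SA[10]=22  'ab'
  #11 SA[11]=3  'abaaaaabbabbbaaaabaab'
  #12 SA[12]=19  'abaab'
  #13 SA[13]=9  'abbabbbaaaabaab'
  #14 SA[14]=12  'abbbaaaabaab'
  #15 SA[15]=23  'b'
  #16 SA[16]=4  'baaaaabbabbbaaaabaab'
  #17 SA[17]=15  'baaaabaab'
  #18 SA[18]=0  'baaabaaaaabbabbbaaaabaab'
  #19 SA[19]=20  'baab'
  #20 SA[20]=11  'babbbaaaabaab'
  #21 SA[21]=14  'bbaaaabaab'
  #22 SA[22]=10  'bbabbbaaaabaab'
  #23 SA[23]=13  'bbbaaaabaab'

[5, 16, 6, 1, 17, 7, 21, 2, 18, 8, 22, 3, 19, 9, 12, 23, 4, 15, 0, 20, 11, 14, 10, 13]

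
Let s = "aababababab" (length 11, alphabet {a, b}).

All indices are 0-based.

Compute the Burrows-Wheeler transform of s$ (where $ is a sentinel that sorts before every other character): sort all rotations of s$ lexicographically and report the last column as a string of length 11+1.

b$bbbbaaaaaa

rank  rotation      last
    0  $aababababab  b
    1  aababababab$  $
    2  ab$aabababab  b
    3  abab$aababab  b
    4  ababab$aabab  b
    5  abababab$aab  b
    6  ababababab$a  a
    7  b$aababababa  a
    8  bab$aabababa  a
    9  babab$aababa  a
   10  bababab$aaba  a
   11  babababab$aa  a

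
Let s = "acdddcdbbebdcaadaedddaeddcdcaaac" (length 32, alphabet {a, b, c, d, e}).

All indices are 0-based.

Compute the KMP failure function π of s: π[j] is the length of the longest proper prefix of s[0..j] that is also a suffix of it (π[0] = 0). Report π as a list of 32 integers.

π[0] = 0
j=1 s[j]='c': π[1]=0 (border '')
j=2 s[j]='d': π[2]=0 (border '')
j=3 s[j]='d': π[3]=0 (border '')
j=4 s[j]='d': π[4]=0 (border '')
j=5 s[j]='c': π[5]=0 (border '')
j=6 s[j]='d': π[6]=0 (border '')
j=7 s[j]='b': π[7]=0 (border '')
j=8 s[j]='b': π[8]=0 (border '')
j=9 s[j]='e': π[9]=0 (border '')
j=10 s[j]='b': π[10]=0 (border '')
j=11 s[j]='d': π[11]=0 (border '')
j=12 s[j]='c': π[12]=0 (border '')
j=13 s[j]='a': π[13]=1 (border 'a')
j=14 s[j]='a': k: 1→0; π[14]=1 (border 'a')
j=15 s[j]='d': k: 1→0; π[15]=0 (border '')
j=16 s[j]='a': π[16]=1 (border 'a')
j=17 s[j]='e': k: 1→0; π[17]=0 (border '')
j=18 s[j]='d': π[18]=0 (border '')
j=19 s[j]='d': π[19]=0 (border '')
j=20 s[j]='d': π[20]=0 (border '')
j=21 s[j]='a': π[21]=1 (border 'a')
j=22 s[j]='e': k: 1→0; π[22]=0 (border '')
j=23 s[j]='d': π[23]=0 (border '')
j=24 s[j]='d': π[24]=0 (border '')
j=25 s[j]='c': π[25]=0 (border '')
j=26 s[j]='d': π[26]=0 (border '')
j=27 s[j]='c': π[27]=0 (border '')
j=28 s[j]='a': π[28]=1 (border 'a')
j=29 s[j]='a': k: 1→0; π[29]=1 (border 'a')
j=30 s[j]='a': k: 1→0; π[30]=1 (border 'a')
j=31 s[j]='c': π[31]=2 (border 'ac')

[0, 0, 0, 0, 0, 0, 0, 0, 0, 0, 0, 0, 0, 1, 1, 0, 1, 0, 0, 0, 0, 1, 0, 0, 0, 0, 0, 0, 1, 1, 1, 2]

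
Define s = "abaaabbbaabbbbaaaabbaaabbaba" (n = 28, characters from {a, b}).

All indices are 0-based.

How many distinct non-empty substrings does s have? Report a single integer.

318

rank→(start, suffix):
  0 → (27, 'a')
  1 → (14, 'aaaabbaaabbaba')
  2 → (15, 'aaabbaaabbaba')
  3 → (20, 'aaabbaba')
  4 → (2, 'aaabbbaabbbbaaaabbaaabbaba')
  5 → (16, 'aabbaaabbaba')
  6 → (21, 'aabbaba')
  7 → (3, 'aabbbaabbbbaaaabbaaabbaba')
  8 → (8, 'aabbbbaaaabbaaabbaba')
  9 → (25, 'aba')
  10 → (0, 'abaaabbbaabbbbaaaabbaaabbaba')
  11 → (17, 'abbaaabbaba')
  12 → (22, 'abbaba')
  13 → (4, 'abbbaabbbbaaaabbaaabbaba')
  14 → (9, 'abbbbaaaabbaaabbaba')
  15 → (26, 'ba')
  16 → (13, 'baaaabbaaabbaba')
  17 → (19, 'baaabbaba')
  18 → (1, 'baaabbbaabbbbaaaabbaaabbaba')
  19 → (7, 'baabbbbaaaabbaaabbaba')
  20 → (24, 'baba')
  21 → (12, 'bbaaaabbaaabbaba')
  22 → (18, 'bbaaabbaba')
  23 → (6, 'bbaabbbbaaaabbaaabbaba')
  24 → (23, 'bbaba')
  25 → (11, 'bbbaaaabbaaabbaba')
  26 → (5, 'bbbaabbbbaaaabbaaabbaba')
  27 → (10, 'bbbbaaaabbaaabbaba')

SA = [27, 14, 15, 20, 2, 16, 21, 3, 8, 25, 0, 17, 22, 4, 9, 26, 13, 19, 1, 7, 24, 12, 18, 6, 23, 11, 5, 10]
i: (SA[i-1],SA[i]) lcp shared
  1: (27,14) 1 'a'
  2: (14,15) 3 'aaa'
  3: (15,20) 6 'aaabba'
  4: (20,2) 5 'aaabb'
  5: (2,16) 2 'aa'
  6: (16,21) 5 'aabba'
  7: (21,3) 4 'aabb'
  8: (3,8) 5 'aabbb'
  9: (8,25) 1 'a'
  10: (25,0) 3 'aba'
  11: (0,17) 2 'ab'
  12: (17,22) 4 'abba'
  13: (22,4) 3 'abb'
  14: (4,9) 4 'abbb'
  15: (9,26) 0 ''
  16: (26,13) 2 'ba'
  17: (13,19) 4 'baaa'
  18: (19,1) 6 'baaabb'
  19: (1,7) 3 'baa'
  20: (7,24) 2 'ba'
  21: (24,12) 1 'b'
  22: (12,18) 5 'bbaaa'
  23: (18,6) 4 'bbaa'
  24: (6,23) 3 'bba'
  25: (23,11) 2 'bb'
  26: (11,5) 5 'bbbaa'
  27: (5,10) 3 'bbb'

n(n+1)/2 = 28·29/2 = 406
Σ LCP = 0 + 1 + 3 + 6 + 5 + 2 + 5 + 4 + 5 + 1 + 3 + 2 + 4 + 3 + 4 + 0 + 2 + 4 + 6 + 3 + 2 + 1 + 5 + 4 + 3 + 2 + 5 + 3 = 88
distinct = 406 − 88 = 318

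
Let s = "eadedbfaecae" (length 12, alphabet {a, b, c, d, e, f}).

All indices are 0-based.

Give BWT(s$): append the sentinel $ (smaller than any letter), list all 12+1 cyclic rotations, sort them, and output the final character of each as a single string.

eecfdeeaa$adb

rank  rotation       last
    0  $eadedbfaecae  e
    1  adedbfaecae$e  e
    2  ae$eadedbfaec  c
    3  aecae$eadedbf  f
    4  bfaecae$eaded  d
    5  cae$eadedbfae  e
    6  dbfaecae$eade  e
    7  dedbfaecae$ea  a
    8  e$eadedbfaeca  a
    9  eadedbfaecae$  $
   10  ecae$eadedbfa  a
   11  edbfaecae$ead  d
   12  faecae$eadedb  b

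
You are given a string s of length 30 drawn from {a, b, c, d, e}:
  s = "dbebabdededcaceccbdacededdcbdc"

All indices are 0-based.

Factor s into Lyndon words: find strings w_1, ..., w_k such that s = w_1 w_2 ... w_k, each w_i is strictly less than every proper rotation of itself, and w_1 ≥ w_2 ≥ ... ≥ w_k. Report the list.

emit factor 1: 'd' (i=0, period=1)
emit factor 2: 'be' (i=1, period=2)
emit factor 3: 'b' (i=3, period=1)
emit factor 4: 'abdededcaceccbdacededdcbdc' (i=4, period=26)

["d", "be", "b", "abdededcaceccbdacededdcbdc"]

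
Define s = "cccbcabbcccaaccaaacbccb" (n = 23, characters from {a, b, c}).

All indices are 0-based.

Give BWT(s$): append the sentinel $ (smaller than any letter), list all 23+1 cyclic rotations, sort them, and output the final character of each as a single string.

bcaccaacaccbccbccaacbcb$

rank  rotation                  last
    0  $cccbcabbcccaaccaaacbccb  b
    1  aaacbccb$cccbcabbcccaacc  c
    2  aacbccb$cccbcabbcccaacca  a
    3  aaccaaacbccb$cccbcabbccc  c
    4  abbcccaaccaaacbccb$cccbc  c
    5  acbccb$cccbcabbcccaaccaa  a
    6  accaaacbccb$cccbcabbccca  a
    7  b$cccbcabbcccaaccaaacbcc  c
    8  bbcccaaccaaacbccb$cccbca  a
    9  bcabbcccaaccaaacbccb$ccc  c
   10  bccb$cccbcabbcccaaccaaac  c
   11  bcccaaccaaacbccb$cccbcab  b
   12  caaacbccb$cccbcabbcccaac  c
   13  caaccaaacbccb$cccbcabbcc  c
   14  cabbcccaaccaaacbccb$cccb  b
   15  cb$cccbcabbcccaaccaaacbc  c
   16  cbcabbcccaaccaaacbccb$cc  c
   17  cbccb$cccbcabbcccaaccaaa  a
   18  ccaaacbccb$cccbcabbcccaa  a
   19  ccaaccaaacbccb$cccbcabbc  c
   20  ccb$cccbcabbcccaaccaaacb  b
   21  ccbcabbcccaaccaaacbccb$c  c
   22  cccaaccaaacbccb$cccbcabb  b
   23  cccbcabbcccaaccaaacbccb$  $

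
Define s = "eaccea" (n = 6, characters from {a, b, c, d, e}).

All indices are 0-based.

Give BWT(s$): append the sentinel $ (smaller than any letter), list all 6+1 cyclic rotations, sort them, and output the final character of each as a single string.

aeeacc$

rank  rotation last
    0  $eaccea  a
    1  a$eacce  e
    2  accea$e  e
    3  ccea$ea  a
    4  cea$eac  c
    5  ea$eacc  c
    6  eaccea$  $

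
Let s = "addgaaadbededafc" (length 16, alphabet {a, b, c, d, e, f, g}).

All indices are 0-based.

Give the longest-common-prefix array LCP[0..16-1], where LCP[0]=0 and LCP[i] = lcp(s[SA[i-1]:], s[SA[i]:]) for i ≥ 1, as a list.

rank | idx | suffix
   0 |   4 | aaadbededafc
   1 |   5 | aadbededafc
   2 |   6 | adbededafc
   3 |   0 | addgaaadbededafc
   4 |  13 | afc
   5 |   8 | bededafc
   6 |  15 | c
   7 |  12 | dafc
   8 |   7 | dbededafc
   9 |   1 | ddgaaadbededafc
  10 |  10 | dedafc
  11 |   2 | dgaaadbededafc
  12 |  11 | edafc
  13 |   9 | ededafc
  14 |  14 | fc
  15 |   3 | gaaadbededafc

SA = [4, 5, 6, 0, 13, 8, 15, 12, 7, 1, 10, 2, 11, 9, 14, 3]
rank  pair      lcp
   1  s[4:],s[5:]  2  'aa'
   2  s[5:],s[6:]  1  'a'
   3  s[6:],s[0:]  2  'ad'
   4  s[0:],s[13:]  1  'a'
   5  s[13:],s[8:]  0  ''
   6  s[8:],s[15:]  0  ''
   7  s[15:],s[12:]  0  ''
   8  s[12:],s[7:]  1  'd'
   9  s[7:],s[1:]  1  'd'
  10  s[1:],s[10:]  1  'd'
  11  s[10:],s[2:]  1  'd'
  12  s[2:],s[11:]  0  ''
  13  s[11:],s[9:]  2  'ed'
  14  s[9:],s[14:]  0  ''
  15  s[14:],s[3:]  0  ''

[0, 2, 1, 2, 1, 0, 0, 0, 1, 1, 1, 1, 0, 2, 0, 0]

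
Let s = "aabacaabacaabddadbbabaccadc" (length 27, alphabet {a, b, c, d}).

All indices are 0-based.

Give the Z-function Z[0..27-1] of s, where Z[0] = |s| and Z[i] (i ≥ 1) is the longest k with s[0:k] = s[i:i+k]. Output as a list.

Z[0]=27
i=1: fresh scan; Z[1]=1 extend→box=[1,2)
i=2: fresh scan; Z[2]=0
i=3: fresh scan; Z[3]=1 extend→box=[3,4)
i=4: fresh scan; Z[4]=0
i=5: fresh scan; Z[5]=8 extend→box=[5,13)
i=6: min(r-i=7, Z[1]=1)=1; Z[6]=1
i=7: min(r-i=6, Z[2]=0)=0; Z[7]=0
i=8: min(r-i=5, Z[3]=1)=1; Z[8]=1
i=9: min(r-i=4, Z[4]=0)=0; Z[9]=0
i=10: min(r-i=3, Z[5]=8)=3; Z[10]=3
i=11: min(r-i=2, Z[6]=1)=1; Z[11]=1
i=12: min(r-i=1, Z[7]=0)=0; Z[12]=0
i=13: fresh scan; Z[13]=0
i=14: fresh scan; Z[14]=0
i=15: fresh scan; Z[15]=1 extend→box=[15,16)
i=16: fresh scan; Z[16]=0
i=17: fresh scan; Z[17]=0
i=18: fresh scan; Z[18]=0
i=19: fresh scan; Z[19]=1 extend→box=[19,20)
i=20: fresh scan; Z[20]=0
i=21: fresh scan; Z[21]=1 extend→box=[21,22)
i=22: fresh scan; Z[22]=0
i=23: fresh scan; Z[23]=0
i=24: fresh scan; Z[24]=1 extend→box=[24,25)
i=25: fresh scan; Z[25]=0
i=26: fresh scan; Z[26]=0

[27, 1, 0, 1, 0, 8, 1, 0, 1, 0, 3, 1, 0, 0, 0, 1, 0, 0, 0, 1, 0, 1, 0, 0, 1, 0, 0]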